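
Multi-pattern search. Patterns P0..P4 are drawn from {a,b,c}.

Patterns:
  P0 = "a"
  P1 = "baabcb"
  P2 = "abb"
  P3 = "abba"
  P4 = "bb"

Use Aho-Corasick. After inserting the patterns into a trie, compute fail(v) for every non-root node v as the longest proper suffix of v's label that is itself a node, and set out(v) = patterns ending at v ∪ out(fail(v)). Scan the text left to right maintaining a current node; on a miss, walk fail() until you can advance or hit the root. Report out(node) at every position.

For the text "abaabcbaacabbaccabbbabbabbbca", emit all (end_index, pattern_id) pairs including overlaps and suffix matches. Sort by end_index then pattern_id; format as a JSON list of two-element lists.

Construct AC machine:
Trie nodes:
  n0 'ε': a→1 b→2
  n1 'a': b→8  [P0 ends]
  n2 'b': a→3 b→11
  n3 'ba': a→4
  n4 'baa': b→5
  n5 'baab': c→6
  n6 'baabc': b→7
  n7 'baabcb': ·  [P1 ends]
  n8 'ab': b→9
  n9 'abb': a→10  [P2 ends]
  n10 'abba': ·  [P3 ends]
  n11 'bb': ·  [P4 ends]

Failure links (BFS by depth):
  fail(1) 'a': from fail(0)=0 chase 'a': 0 ⇒ 0;  out={0}∪out(0)={0}
  fail(2) 'b': from fail(0)=0 chase 'b': 0 ⇒ 0;  out=∅∪out(0)=∅
  fail(3) 'ba': from fail(2)=0 chase 'a': 0 ⇒ 1;  out=∅∪out(1)={0}
  fail(8) 'ab': from fail(1)=0 chase 'b': 0 ⇒ 2;  out=∅∪out(2)=∅
  fail(11) 'bb': from fail(2)=0 chase 'b': 0 ⇒ 2;  out={4}∪out(2)={4}
  fail(4) 'baa': from fail(3)=1 chase 'a': 1→0 ⇒ 1;  out=∅∪out(1)={0}
  fail(9) 'abb': from fail(8)=2 chase 'b': 2 ⇒ 11;  out={2}∪out(11)={2,4}
  fail(5) 'baab': from fail(4)=1 chase 'b': 1 ⇒ 8;  out=∅∪out(8)=∅
  fail(10) 'abba': from fail(9)=11 chase 'a': 11→2 ⇒ 3;  out={3}∪out(3)={0,3}
  fail(6) 'baabc': from fail(5)=8 chase 'c': 8→2→0 ⇒ 0;  out=∅∪out(0)=∅
  fail(7) 'baabcb': from fail(6)=0 chase 'b': 0 ⇒ 2;  out={1}∪out(2)={1}

Scan:
pos 0 'a': at 1  ** P0@[0:0]
pos 1 'b': at 8
pos 2 'a': at 3 ·f  ** P0@[2:2]
pos 3 'a': at 4  ** P0@[3:3]
pos 4 'b': at 5
pos 5 'c': at 6
pos 6 'b': at 7  ** P1@[1:6]
pos 7 'a': at 3 ·f  ** P0@[7:7]
pos 8 'a': at 4  ** P0@[8:8]
pos 9 'c': at 0 ·f
pos 10 'a': at 1  ** P0@[10:10]
pos 11 'b': at 8
pos 12 'b': at 9  ** P2@[10:12],P4@[11:12]
pos 13 'a': at 10  ** P0@[13:13],P3@[10:13]
pos 14 'c': at 0 ·f
pos 15 'c': at 0
pos 16 'a': at 1  ** P0@[16:16]
pos 17 'b': at 8
pos 18 'b': at 9  ** P2@[16:18],P4@[17:18]
pos 19 'b': at 11 ·f  ** P4@[18:19]
pos 20 'a': at 3 ·f  ** P0@[20:20]
pos 21 'b': at 8 ·f
pos 22 'b': at 9  ** P2@[20:22],P4@[21:22]
pos 23 'a': at 10  ** P0@[23:23],P3@[20:23]
pos 24 'b': at 8 ·f
pos 25 'b': at 9  ** P2@[23:25],P4@[24:25]
pos 26 'b': at 11 ·f  ** P4@[25:26]
pos 27 'c': at 0 ·f
pos 28 'a': at 1  ** P0@[28:28]

All matches (sorted): [[0,0],[2,0],[3,0],[6,1],[7,0],[8,0],[10,0],[12,2],[12,4],[13,0],[13,3],[16,0],[18,2],[18,4],[19,4],[20,0],[22,2],[22,4],[23,0],[23,3],[25,2],[25,4],[26,4],[28,0]]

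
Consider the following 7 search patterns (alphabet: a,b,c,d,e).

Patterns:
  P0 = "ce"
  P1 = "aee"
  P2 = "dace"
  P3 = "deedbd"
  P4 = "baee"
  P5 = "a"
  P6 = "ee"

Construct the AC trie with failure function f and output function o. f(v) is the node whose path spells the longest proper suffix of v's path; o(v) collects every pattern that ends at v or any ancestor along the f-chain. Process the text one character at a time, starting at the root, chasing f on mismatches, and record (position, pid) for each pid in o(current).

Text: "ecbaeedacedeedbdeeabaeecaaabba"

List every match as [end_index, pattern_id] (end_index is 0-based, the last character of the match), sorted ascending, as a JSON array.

Build:
Trie (insert patterns):
  n0 'ε': a→3 b→15 c→1 d→6 e→19
  n1 'c': e→2
  n2 'ce': ·  ←P0
  n3 'a': e→4  ←P5
  n4 'ae': e→5
  n5 'aee': ·  ←P1
  n6 'd': a→7 e→10
  n7 'da': c→8
  n8 'dac': e→9
  n9 'dace': ·  ←P2
  n10 'de': e→11
  n11 'dee': d→12
  n12 'deed': b→13
  n13 'deedb': d→14
  n14 'deedbd': ·  ←P3
  n15 'b': a→16
  n16 'ba': e→17
  n17 'bae': e→18
  n18 'baee': ·  ←P4
  n19 'e': e→20
  n20 'ee': ·  ←P6

BFS fail/out derivation:
  n1('c'): parent n0 fail=0; on 'c' 0 → fail=0;  out ∅∪∅=∅
  n3('a'): parent n0 fail=0; on 'a' 0 → fail=0;  out {5}∪∅={5}
  n6('d'): parent n0 fail=0; on 'd' 0 → fail=0;  out ∅∪∅=∅
  n15('b'): parent n0 fail=0; on 'b' 0 → fail=0;  out ∅∪∅=∅
  n19('e'): parent n0 fail=0; on 'e' 0 → fail=0;  out ∅∪∅=∅
  n2('ce'): parent n1 fail=0; on 'e' 0 → fail=19;  out {0}∪∅={0}
  n4('ae'): parent n3 fail=0; on 'e' 0 → fail=19;  out ∅∪∅=∅
  n7('da'): parent n6 fail=0; on 'a' 0 → fail=3;  out ∅∪{5}={5}
  n10('de'): parent n6 fail=0; on 'e' 0 → fail=19;  out ∅∪∅=∅
  n16('ba'): parent n15 fail=0; on 'a' 0 → fail=3;  out ∅∪{5}={5}
  n20('ee'): parent n19 fail=0; on 'e' 0 → fail=19;  out {6}∪∅={6}
  n5('aee'): parent n4 fail=19; on 'e' 19 → fail=20;  out {1}∪{6}={1,6}
  n8('dac'): parent n7 fail=3; on 'c' 3→0 → fail=1;  out ∅∪∅=∅
  n11('dee'): parent n10 fail=19; on 'e' 19 → fail=20;  out ∅∪{6}={6}
  n17('bae'): parent n16 fail=3; on 'e' 3 → fail=4;  out ∅∪∅=∅
  n9('dace'): parent n8 fail=1; on 'e' 1 → fail=2;  out {2}∪{0}={0,2}
  n12('deed'): parent n11 fail=20; on 'd' 20→19→0 → fail=6;  out ∅∪∅=∅
  n18('baee'): parent n17 fail=4; on 'e' 4 → fail=5;  out {4}∪{1,6}={1,4,6}
  n13('deedb'): parent n12 fail=6; on 'b' 6→0 → fail=15;  out ∅∪∅=∅
  n14('deedbd'): parent n13 fail=15; on 'd' 15→0 → fail=6;  out {3}∪∅={3}

Text stream:
i=0 'e': node 0→19
i=1 'c': node 19→1 (fail-walked)
i=2 'b': node 1→15 (fail-walked)
i=3 'a': node 15→16  emit P5@[3:3]
i=4 'e': node 16→17
i=5 'e': node 17→18  emit P1@[3:5],P4@[2:5],P6@[4:5]
i=6 'd': node 18→6 (fail-walked)
i=7 'a': node 6→7  emit P5@[7:7]
i=8 'c': node 7→8
i=9 'e': node 8→9  emit P0@[8:9],P2@[6:9]
i=10 'd': node 9→6 (fail-walked)
i=11 'e': node 6→10
i=12 'e': node 10→11  emit P6@[11:12]
i=13 'd': node 11→12
i=14 'b': node 12→13
i=15 'd': node 13→14  emit P3@[10:15]
i=16 'e': node 14→10 (fail-walked)
i=17 'e': node 10→11  emit P6@[16:17]
i=18 'a': node 11→3 (fail-walked)  emit P5@[18:18]
i=19 'b': node 3→15 (fail-walked)
i=20 'a': node 15→16  emit P5@[20:20]
i=21 'e': node 16→17
i=22 'e': node 17→18  emit P1@[20:22],P4@[19:22],P6@[21:22]
i=23 'c': node 18→1 (fail-walked)
i=24 'a': node 1→3 (fail-walked)  emit P5@[24:24]
i=25 'a': node 3→3 (fail-walked)  emit P5@[25:25]
i=26 'a': node 3→3 (fail-walked)  emit P5@[26:26]
i=27 'b': node 3→15 (fail-walked)
i=28 'b': node 15→15 (fail-walked)
i=29 'a': node 15→16  emit P5@[29:29]

All matches (sorted): [[3,5],[5,1],[5,4],[5,6],[7,5],[9,0],[9,2],[12,6],[15,3],[17,6],[18,5],[20,5],[22,1],[22,4],[22,6],[24,5],[25,5],[26,5],[29,5]]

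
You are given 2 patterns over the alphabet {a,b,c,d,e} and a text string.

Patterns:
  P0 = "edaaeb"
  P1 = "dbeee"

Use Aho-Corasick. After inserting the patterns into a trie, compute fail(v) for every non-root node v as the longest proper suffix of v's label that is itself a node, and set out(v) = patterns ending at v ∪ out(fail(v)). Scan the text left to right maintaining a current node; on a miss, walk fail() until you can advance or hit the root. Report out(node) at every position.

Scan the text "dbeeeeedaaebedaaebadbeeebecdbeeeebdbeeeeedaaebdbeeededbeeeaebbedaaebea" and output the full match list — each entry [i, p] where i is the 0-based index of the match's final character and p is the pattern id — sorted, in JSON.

Build:
Trie (insert patterns):
  n0 'ε': d→7 e→1
  n1 'e': d→2
  n2 'ed': a→3
  n3 'eda': a→4
  n4 'edaa': e→5
  n5 'edaae': b→6
  n6 'edaaeb': ·  ←P0
  n7 'd': b→8
  n8 'db': e→9
  n9 'dbe': e→10
  n10 'dbee': e→11
  n11 'dbeee': ·  ←P1

BFS fail/out derivation:
  fail(1) 'e': from fail(0)=0 chase 'e': 0 ⇒ 0;  out=∅∪out(0)=∅
  fail(7) 'd': from fail(0)=0 chase 'd': 0 ⇒ 0;  out=∅∪out(0)=∅
  fail(2) 'ed': from fail(1)=0 chase 'd': 0 ⇒ 7;  out=∅∪out(7)=∅
  fail(8) 'db': from fail(7)=0 chase 'b': 0 ⇒ 0;  out=∅∪out(0)=∅
  fail(3) 'eda': from fail(2)=7 chase 'a': 7→0 ⇒ 0;  out=∅∪out(0)=∅
  fail(9) 'dbe': from fail(8)=0 chase 'e': 0 ⇒ 1;  out=∅∪out(1)=∅
  fail(4) 'edaa': from fail(3)=0 chase 'a': 0 ⇒ 0;  out=∅∪out(0)=∅
  fail(10) 'dbee': from fail(9)=1 chase 'e': 1→0 ⇒ 1;  out=∅∪out(1)=∅
  fail(5) 'edaae': from fail(4)=0 chase 'e': 0 ⇒ 1;  out=∅∪out(1)=∅
  fail(11) 'dbeee': from fail(10)=1 chase 'e': 1→0 ⇒ 1;  out={1}∪out(1)={1}
  fail(6) 'edaaeb': from fail(5)=1 chase 'b': 1→0 ⇒ 0;  out={0}∪out(0)={0}

Scan:
i=0 'd': node 0→7
i=1 'b': node 7→8
i=2 'e': node 8→9
i=3 'e': node 9→10
i=4 'e': node 10→11  emit P1@[0:4]
i=5 'e': node 11→1 (via fail)
i=6 'e': node 1→1 (via fail)
i=7 'd': node 1→2
i=8 'a': node 2→3
i=9 'a': node 3→4
i=10 'e': node 4→5
i=11 'b': node 5→6  emit P0@[6:11]
i=12 'e': node 6→1 (via fail)
i=13 'd': node 1→2
i=14 'a': node 2→3
i=15 'a': node 3→4
i=16 'e': node 4→5
i=17 'b': node 5→6  emit P0@[12:17]
i=18 'a': node 6→0 (via fail)
i=19 'd': node 0→7
i=20 'b': node 7→8
i=21 'e': node 8→9
i=22 'e': node 9→10
i=23 'e': node 10→11  emit P1@[19:23]
i=24 'b': node 11→0 (via fail)
i=25 'e': node 0→1
i=26 'c': node 1→0 (via fail)
i=27 'd': node 0→7
i=28 'b': node 7→8
i=29 'e': node 8→9
i=30 'e': node 9→10
i=31 'e': node 10→11  emit P1@[27:31]
i=32 'e': node 11→1 (via fail)
i=33 'b': node 1→0 (via fail)
i=34 'd': node 0→7
i=35 'b': node 7→8
i=36 'e': node 8→9
i=37 'e': node 9→10
i=38 'e': node 10→11  emit P1@[34:38]
i=39 'e': node 11→1 (via fail)
i=40 'e': node 1→1 (via fail)
i=41 'd': node 1→2
i=42 'a': node 2→3
i=43 'a': node 3→4
i=44 'e': node 4→5
i=45 'b': node 5→6  emit P0@[40:45]
i=46 'd': node 6→7 (via fail)
i=47 'b': node 7→8
i=48 'e': node 8→9
i=49 'e': node 9→10
i=50 'e': node 10→11  emit P1@[46:50]
i=51 'd': node 11→2 (via fail)
i=52 'e': node 2→1 (via fail)
i=53 'd': node 1→2
i=54 'b': node 2→8 (via fail)
i=55 'e': node 8→9
i=56 'e': node 9→10
i=57 'e': node 10→11  emit P1@[53:57]
i=58 'a': node 11→0 (via fail)
i=59 'e': node 0→1
i=60 'b': node 1→0 (via fail)
i=61 'b': node 0→0
i=62 'e': node 0→1
i=63 'd': node 1→2
i=64 'a': node 2→3
i=65 'a': node 3→4
i=66 'e': node 4→5
i=67 'b': node 5→6  emit P0@[62:67]
i=68 'e': node 6→1 (via fail)
i=69 'a': node 1→0 (via fail)

Matches: [[4,1],[11,0],[17,0],[23,1],[31,1],[38,1],[45,0],[50,1],[57,1],[67,0]]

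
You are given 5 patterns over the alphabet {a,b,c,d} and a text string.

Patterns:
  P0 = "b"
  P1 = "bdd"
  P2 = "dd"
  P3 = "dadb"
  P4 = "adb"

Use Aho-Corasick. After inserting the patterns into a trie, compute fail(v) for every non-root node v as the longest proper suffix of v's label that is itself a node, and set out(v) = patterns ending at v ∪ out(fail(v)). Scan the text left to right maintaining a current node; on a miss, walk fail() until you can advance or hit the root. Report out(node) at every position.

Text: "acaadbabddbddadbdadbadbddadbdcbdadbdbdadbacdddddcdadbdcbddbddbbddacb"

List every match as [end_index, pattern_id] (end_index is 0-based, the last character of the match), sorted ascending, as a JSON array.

Build automaton:
Trie (insert patterns):
  n0 'ε': a→9 b→1 d→4
  n1 'b': d→2  [P0 ends]
  n2 'bd': d→3
  n3 'bdd': ·  [P1 ends]
  n4 'd': a→6 d→5
  n5 'dd': ·  [P2 ends]
  n6 'da': d→7
  n7 'dad': b→8
  n8 'dadb': ·  [P3 ends]
  n9 'a': d→10
  n10 'ad': b→11
  n11 'adb': ·  [P4 ends]

BFS fail/out derivation:
  fail(1) 'b': from fail(0)=0 chase 'b': 0 ⇒ 0;  out={0}∪out(0)={0}
  fail(4) 'd': from fail(0)=0 chase 'd': 0 ⇒ 0;  out=∅∪out(0)=∅
  fail(9) 'a': from fail(0)=0 chase 'a': 0 ⇒ 0;  out=∅∪out(0)=∅
  fail(2) 'bd': from fail(1)=0 chase 'd': 0 ⇒ 4;  out=∅∪out(4)=∅
  fail(5) 'dd': from fail(4)=0 chase 'd': 0 ⇒ 4;  out={2}∪out(4)={2}
  fail(6) 'da': from fail(4)=0 chase 'a': 0 ⇒ 9;  out=∅∪out(9)=∅
  fail(10) 'ad': from fail(9)=0 chase 'd': 0 ⇒ 4;  out=∅∪out(4)=∅
  fail(3) 'bdd': from fail(2)=4 chase 'd': 4 ⇒ 5;  out={1}∪out(5)={1,2}
  fail(7) 'dad': from fail(6)=9 chase 'd': 9 ⇒ 10;  out=∅∪out(10)=∅
  fail(11) 'adb': from fail(10)=4 chase 'b': 4→0 ⇒ 1;  out={4}∪out(1)={0,4}
  fail(8) 'dadb': from fail(7)=10 chase 'b': 10 ⇒ 11;  out={3}∪out(11)={0,3,4}

Scan:
pos 0 'a': at 9
pos 1 'c': at 0 (fail-walked)
pos 2 'a': at 9
pos 3 'a': at 9 (fail-walked)
pos 4 'd': at 10
pos 5 'b': at 11  emit P0@[5:5],P4@[3:5]
pos 6 'a': at 9 (fail-walked)
pos 7 'b': at 1 (fail-walked)  emit P0@[7:7]
pos 8 'd': at 2
pos 9 'd': at 3  emit P1@[7:9],P2@[8:9]
pos 10 'b': at 1 (fail-walked)  emit P0@[10:10]
pos 11 'd': at 2
pos 12 'd': at 3  emit P1@[10:12],P2@[11:12]
pos 13 'a': at 6 (fail-walked)
pos 14 'd': at 7
pos 15 'b': at 8  emit P0@[15:15],P3@[12:15],P4@[13:15]
pos 16 'd': at 2 (fail-walked)
pos 17 'a': at 6 (fail-walked)
pos 18 'd': at 7
pos 19 'b': at 8  emit P0@[19:19],P3@[16:19],P4@[17:19]
pos 20 'a': at 9 (fail-walked)
pos 21 'd': at 10
pos 22 'b': at 11  emit P0@[22:22],P4@[20:22]
pos 23 'd': at 2 (fail-walked)
pos 24 'd': at 3  emit P1@[22:24],P2@[23:24]
pos 25 'a': at 6 (fail-walked)
pos 26 'd': at 7
pos 27 'b': at 8  emit P0@[27:27],P3@[24:27],P4@[25:27]
pos 28 'd': at 2 (fail-walked)
pos 29 'c': at 0 (fail-walked)
pos 30 'b': at 1  emit P0@[30:30]
pos 31 'd': at 2
pos 32 'a': at 6 (fail-walked)
pos 33 'd': at 7
pos 34 'b': at 8  emit P0@[34:34],P3@[31:34],P4@[32:34]
pos 35 'd': at 2 (fail-walked)
pos 36 'b': at 1 (fail-walked)  emit P0@[36:36]
pos 37 'd': at 2
pos 38 'a': at 6 (fail-walked)
pos 39 'd': at 7
pos 40 'b': at 8  emit P0@[40:40],P3@[37:40],P4@[38:40]
pos 41 'a': at 9 (fail-walked)
pos 42 'c': at 0 (fail-walked)
pos 43 'd': at 4
pos 44 'd': at 5  emit P2@[43:44]
pos 45 'd': at 5 (fail-walked)  emit P2@[44:45]
pos 46 'd': at 5 (fail-walked)  emit P2@[45:46]
pos 47 'd': at 5 (fail-walked)  emit P2@[46:47]
pos 48 'c': at 0 (fail-walked)
pos 49 'd': at 4
pos 50 'a': at 6
pos 51 'd': at 7
pos 52 'b': at 8  emit P0@[52:52],P3@[49:52],P4@[50:52]
pos 53 'd': at 2 (fail-walked)
pos 54 'c': at 0 (fail-walked)
pos 55 'b': at 1  emit P0@[55:55]
pos 56 'd': at 2
pos 57 'd': at 3  emit P1@[55:57],P2@[56:57]
pos 58 'b': at 1 (fail-walked)  emit P0@[58:58]
pos 59 'd': at 2
pos 60 'd': at 3  emit P1@[58:60],P2@[59:60]
pos 61 'b': at 1 (fail-walked)  emit P0@[61:61]
pos 62 'b': at 1 (fail-walked)  emit P0@[62:62]
pos 63 'd': at 2
pos 64 'd': at 3  emit P1@[62:64],P2@[63:64]
pos 65 'a': at 6 (fail-walked)
pos 66 'c': at 0 (fail-walked)
pos 67 'b': at 1  emit P0@[67:67]

Result: [[5,0],[5,4],[7,0],[9,1],[9,2],[10,0],[12,1],[12,2],[15,0],[15,3],[15,4],[19,0],[19,3],[19,4],[22,0],[22,4],[24,1],[24,2],[27,0],[27,3],[27,4],[30,0],[34,0],[34,3],[34,4],[36,0],[40,0],[40,3],[40,4],[44,2],[45,2],[46,2],[47,2],[52,0],[52,3],[52,4],[55,0],[57,1],[57,2],[58,0],[60,1],[60,2],[61,0],[62,0],[64,1],[64,2],[67,0]]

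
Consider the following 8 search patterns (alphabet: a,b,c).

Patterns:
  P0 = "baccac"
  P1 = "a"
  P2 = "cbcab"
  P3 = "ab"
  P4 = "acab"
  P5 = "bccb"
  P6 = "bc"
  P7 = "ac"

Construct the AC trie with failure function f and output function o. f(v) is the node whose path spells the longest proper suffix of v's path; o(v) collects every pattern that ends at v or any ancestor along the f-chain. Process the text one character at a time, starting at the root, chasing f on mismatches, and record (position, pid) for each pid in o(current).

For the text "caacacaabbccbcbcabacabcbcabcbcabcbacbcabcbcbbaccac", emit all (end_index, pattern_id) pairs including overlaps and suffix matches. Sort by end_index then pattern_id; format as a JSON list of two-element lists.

Build automaton:
Trie (insert patterns):
  0='ε' goto a→7 b→1 c→8
  1='b' goto a→2 c→17
  2='ba' goto c→3
  3='bac' goto c→4
  4='bacc' goto a→5
  5='bacca' goto c→6
  6='baccac' goto ·  [P0 ends]
  7='a' goto b→13 c→14  [P1 ends]
  8='c' goto b→9
  9='cb' goto c→10
  10='cbc' goto a→11
  11='cbca' goto b→12
  12='cbcab' goto ·  [P2 ends]
  13='ab' goto ·  [P3 ends]
  14='ac' goto a→15  [P7 ends]
  15='aca' goto b→16
  16='acab' goto ·  [P4 ends]
  17='bc' goto c→18  [P6 ends]
  18='bcc' goto b→19
  19='bccb' goto ·  [P5 ends]

Failure links (BFS by depth):
  fail(1) 'b': from fail(0)=0 chase 'b': 0 ⇒ 0;  out=∅∪out(0)=∅
  fail(7) 'a': from fail(0)=0 chase 'a': 0 ⇒ 0;  out={1}∪out(0)={1}
  fail(8) 'c': from fail(0)=0 chase 'c': 0 ⇒ 0;  out=∅∪out(0)=∅
  fail(2) 'ba': from fail(1)=0 chase 'a': 0 ⇒ 7;  out=∅∪out(7)={1}
  fail(9) 'cb': from fail(8)=0 chase 'b': 0 ⇒ 1;  out=∅∪out(1)=∅
  fail(13) 'ab': from fail(7)=0 chase 'b': 0 ⇒ 1;  out={3}∪out(1)={3}
  fail(14) 'ac': from fail(7)=0 chase 'c': 0 ⇒ 8;  out={7}∪out(8)={7}
  fail(17) 'bc': from fail(1)=0 chase 'c': 0 ⇒ 8;  out={6}∪out(8)={6}
  fail(3) 'bac': from fail(2)=7 chase 'c': 7 ⇒ 14;  out=∅∪out(14)={7}
  fail(10) 'cbc': from fail(9)=1 chase 'c': 1 ⇒ 17;  out=∅∪out(17)={6}
  fail(15) 'aca': from fail(14)=8 chase 'a': 8→0 ⇒ 7;  out=∅∪out(7)={1}
  fail(18) 'bcc': from fail(17)=8 chase 'c': 8→0 ⇒ 8;  out=∅∪out(8)=∅
  fail(4) 'bacc': from fail(3)=14 chase 'c': 14→8→0 ⇒ 8;  out=∅∪out(8)=∅
  fail(11) 'cbca': from fail(10)=17 chase 'a': 17→8→0 ⇒ 7;  out=∅∪out(7)={1}
  fail(16) 'acab': from fail(15)=7 chase 'b': 7 ⇒ 13;  out={4}∪out(13)={3,4}
  fail(19) 'bccb': from fail(18)=8 chase 'b': 8 ⇒ 9;  out={5}∪out(9)={5}
  fail(5) 'bacca': from fail(4)=8 chase 'a': 8→0 ⇒ 7;  out=∅∪out(7)={1}
  fail(12) 'cbcab': from fail(11)=7 chase 'b': 7 ⇒ 13;  out={2}∪out(13)={2,3}
  fail(6) 'baccac': from fail(5)=7 chase 'c': 7 ⇒ 14;  out={0}∪out(14)={0,7}

Scan:
i=0 'c': node 0→8
i=1 'a': node 8→7 (fail-walked)  emit P1@[1:1]
i=2 'a': node 7→7 (fail-walked)  emit P1@[2:2]
i=3 'c': node 7→14  emit P7@[2:3]
i=4 'a': node 14→15  emit P1@[4:4]
i=5 'c': node 15→14 (fail-walked)  emit P7@[4:5]
i=6 'a': node 14→15  emit P1@[6:6]
i=7 'a': node 15→7 (fail-walked)  emit P1@[7:7]
i=8 'b': node 7→13  emit P3@[7:8]
i=9 'b': node 13→1 (fail-walked)
i=10 'c': node 1→17  emit P6@[9:10]
i=11 'c': node 17→18
i=12 'b': node 18→19  emit P5@[9:12]
i=13 'c': node 19→10 (fail-walked)  emit P6@[12:13]
i=14 'b': node 10→9 (fail-walked)
i=15 'c': node 9→10  emit P6@[14:15]
i=16 'a': node 10→11  emit P1@[16:16]
i=17 'b': node 11→12  emit P2@[13:17],P3@[16:17]
i=18 'a': node 12→2 (fail-walked)  emit P1@[18:18]
i=19 'c': node 2→3  emit P7@[18:19]
i=20 'a': node 3→15 (fail-walked)  emit P1@[20:20]
i=21 'b': node 15→16  emit P3@[20:21],P4@[18:21]
i=22 'c': node 16→17 (fail-walked)  emit P6@[21:22]
i=23 'b': node 17→9 (fail-walked)
i=24 'c': node 9→10  emit P6@[23:24]
i=25 'a': node 10→11  emit P1@[25:25]
i=26 'b': node 11→12  emit P2@[22:26],P3@[25:26]
i=27 'c': node 12→17 (fail-walked)  emit P6@[26:27]
i=28 'b': node 17→9 (fail-walked)
i=29 'c': node 9→10  emit P6@[28:29]
i=30 'a': node 10→11  emit P1@[30:30]
i=31 'b': node 11→12  emit P2@[27:31],P3@[30:31]
i=32 'c': node 12→17 (fail-walked)  emit P6@[31:32]
i=33 'b': node 17→9 (fail-walked)
i=34 'a': node 9→2 (fail-walked)  emit P1@[34:34]
i=35 'c': node 2→3  emit P7@[34:35]
i=36 'b': node 3→9 (fail-walked)
i=37 'c': node 9→10  emit P6@[36:37]
i=38 'a': node 10→11  emit P1@[38:38]
i=39 'b': node 11→12  emit P2@[35:39],P3@[38:39]
i=40 'c': node 12→17 (fail-walked)  emit P6@[39:40]
i=41 'b': node 17→9 (fail-walked)
i=42 'c': node 9→10  emit P6@[41:42]
i=43 'b': node 10→9 (fail-walked)
i=44 'b': node 9→1 (fail-walked)
i=45 'a': node 1→2  emit P1@[45:45]
i=46 'c': node 2→3  emit P7@[45:46]
i=47 'c': node 3→4
i=48 'a': node 4→5  emit P1@[48:48]
i=49 'c': node 5→6  emit P0@[44:49],P7@[48:49]

All matches (sorted): [[1,1],[2,1],[3,7],[4,1],[5,7],[6,1],[7,1],[8,3],[10,6],[12,5],[13,6],[15,6],[16,1],[17,2],[17,3],[18,1],[19,7],[20,1],[21,3],[21,4],[22,6],[24,6],[25,1],[26,2],[26,3],[27,6],[29,6],[30,1],[31,2],[31,3],[32,6],[34,1],[35,7],[37,6],[38,1],[39,2],[39,3],[40,6],[42,6],[45,1],[46,7],[48,1],[49,0],[49,7]]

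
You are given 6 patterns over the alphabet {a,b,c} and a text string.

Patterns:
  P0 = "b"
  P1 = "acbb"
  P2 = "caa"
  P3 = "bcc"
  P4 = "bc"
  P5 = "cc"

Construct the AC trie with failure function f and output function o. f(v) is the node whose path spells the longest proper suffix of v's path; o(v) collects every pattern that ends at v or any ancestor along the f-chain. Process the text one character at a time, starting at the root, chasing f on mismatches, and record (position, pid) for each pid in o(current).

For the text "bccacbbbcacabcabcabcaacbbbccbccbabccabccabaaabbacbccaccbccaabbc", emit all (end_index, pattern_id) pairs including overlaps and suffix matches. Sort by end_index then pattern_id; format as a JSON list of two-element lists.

Build:
Trie (insert patterns):
  n0 'ε': a→2 b→1 c→6
  n1 'b': c→9  ←P0
  n2 'a': c→3
  n3 'ac': b→4
  n4 'acb': b→5
  n5 'acbb': ·  ←P1
  n6 'c': a→7 c→11
  n7 'ca': a→8
  n8 'caa': ·  ←P2
  n9 'bc': c→10  ←P4
  n10 'bcc': ·  ←P3
  n11 'cc': ·  ←P5

BFS fail/out derivation:
  n1('b'): parent n0 fail=0; on 'b' 0 → fail=0;  out {0}∪∅={0}
  n2('a'): parent n0 fail=0; on 'a' 0 → fail=0;  out ∅∪∅=∅
  n6('c'): parent n0 fail=0; on 'c' 0 → fail=0;  out ∅∪∅=∅
  n3('ac'): parent n2 fail=0; on 'c' 0 → fail=6;  out ∅∪∅=∅
  n7('ca'): parent n6 fail=0; on 'a' 0 → fail=2;  out ∅∪∅=∅
  n9('bc'): parent n1 fail=0; on 'c' 0 → fail=6;  out {4}∪∅={4}
  n11('cc'): parent n6 fail=0; on 'c' 0 → fail=6;  out {5}∪∅={5}
  n4('acb'): parent n3 fail=6; on 'b' 6→0 → fail=1;  out ∅∪{0}={0}
  n8('caa'): parent n7 fail=2; on 'a' 2→0 → fail=2;  out {2}∪∅={2}
  n10('bcc'): parent n9 fail=6; on 'c' 6 → fail=11;  out {3}∪{5}={3,5}
  n5('acbb'): parent n4 fail=1; on 'b' 1→0 → fail=1;  out {1}∪{0}={0,1}

Run:
[0] read 'b'  n0⇒n1  emit P0@[0:0]
[1] read 'c'  n1⇒n9  emit P4@[0:1]
[2] read 'c'  n9⇒n10  emit P3@[0:2],P5@[1:2]
[3] read 'a'  n10⇒n7 (fail-walked)
[4] read 'c'  n7⇒n3 (fail-walked)
[5] read 'b'  n3⇒n4  emit P0@[5:5]
[6] read 'b'  n4⇒n5  emit P0@[6:6],P1@[3:6]
[7] read 'b'  n5⇒n1 (fail-walked)  emit P0@[7:7]
[8] read 'c'  n1⇒n9  emit P4@[7:8]
[9] read 'a'  n9⇒n7 (fail-walked)
[10] read 'c'  n7⇒n3 (fail-walked)
[11] read 'a'  n3⇒n7 (fail-walked)
[12] read 'b'  n7⇒n1 (fail-walked)  emit P0@[12:12]
[13] read 'c'  n1⇒n9  emit P4@[12:13]
[14] read 'a'  n9⇒n7 (fail-walked)
[15] read 'b'  n7⇒n1 (fail-walked)  emit P0@[15:15]
[16] read 'c'  n1⇒n9  emit P4@[15:16]
[17] read 'a'  n9⇒n7 (fail-walked)
[18] read 'b'  n7⇒n1 (fail-walked)  emit P0@[18:18]
[19] read 'c'  n1⇒n9  emit P4@[18:19]
[20] read 'a'  n9⇒n7 (fail-walked)
[21] read 'a'  n7⇒n8  emit P2@[19:21]
[22] read 'c'  n8⇒n3 (fail-walked)
[23] read 'b'  n3⇒n4  emit P0@[23:23]
[24] read 'b'  n4⇒n5  emit P0@[24:24],P1@[21:24]
[25] read 'b'  n5⇒n1 (fail-walked)  emit P0@[25:25]
[26] read 'c'  n1⇒n9  emit P4@[25:26]
[27] read 'c'  n9⇒n10  emit P3@[25:27],P5@[26:27]
[28] read 'b'  n10⇒n1 (fail-walked)  emit P0@[28:28]
[29] read 'c'  n1⇒n9  emit P4@[28:29]
[30] read 'c'  n9⇒n10  emit P3@[28:30],P5@[29:30]
[31] read 'b'  n10⇒n1 (fail-walked)  emit P0@[31:31]
[32] read 'a'  n1⇒n2 (fail-walked)
[33] read 'b'  n2⇒n1 (fail-walked)  emit P0@[33:33]
[34] read 'c'  n1⇒n9  emit P4@[33:34]
[35] read 'c'  n9⇒n10  emit P3@[33:35],P5@[34:35]
[36] read 'a'  n10⇒n7 (fail-walked)
[37] read 'b'  n7⇒n1 (fail-walked)  emit P0@[37:37]
[38] read 'c'  n1⇒n9  emit P4@[37:38]
[39] read 'c'  n9⇒n10  emit P3@[37:39],P5@[38:39]
[40] read 'a'  n10⇒n7 (fail-walked)
[41] read 'b'  n7⇒n1 (fail-walked)  emit P0@[41:41]
[42] read 'a'  n1⇒n2 (fail-walked)
[43] read 'a'  n2⇒n2 (fail-walked)
[44] read 'a'  n2⇒n2 (fail-walked)
[45] read 'b'  n2⇒n1 (fail-walked)  emit P0@[45:45]
[46] read 'b'  n1⇒n1 (fail-walked)  emit P0@[46:46]
[47] read 'a'  n1⇒n2 (fail-walked)
[48] read 'c'  n2⇒n3
[49] read 'b'  n3⇒n4  emit P0@[49:49]
[50] read 'c'  n4⇒n9 (fail-walked)  emit P4@[49:50]
[51] read 'c'  n9⇒n10  emit P3@[49:51],P5@[50:51]
[52] read 'a'  n10⇒n7 (fail-walked)
[53] read 'c'  n7⇒n3 (fail-walked)
[54] read 'c'  n3⇒n11 (fail-walked)  emit P5@[53:54]
[55] read 'b'  n11⇒n1 (fail-walked)  emit P0@[55:55]
[56] read 'c'  n1⇒n9  emit P4@[55:56]
[57] read 'c'  n9⇒n10  emit P3@[55:57],P5@[56:57]
[58] read 'a'  n10⇒n7 (fail-walked)
[59] read 'a'  n7⇒n8  emit P2@[57:59]
[60] read 'b'  n8⇒n1 (fail-walked)  emit P0@[60:60]
[61] read 'b'  n1⇒n1 (fail-walked)  emit P0@[61:61]
[62] read 'c'  n1⇒n9  emit P4@[61:62]

Result: [[0,0],[1,4],[2,3],[2,5],[5,0],[6,0],[6,1],[7,0],[8,4],[12,0],[13,4],[15,0],[16,4],[18,0],[19,4],[21,2],[23,0],[24,0],[24,1],[25,0],[26,4],[27,3],[27,5],[28,0],[29,4],[30,3],[30,5],[31,0],[33,0],[34,4],[35,3],[35,5],[37,0],[38,4],[39,3],[39,5],[41,0],[45,0],[46,0],[49,0],[50,4],[51,3],[51,5],[54,5],[55,0],[56,4],[57,3],[57,5],[59,2],[60,0],[61,0],[62,4]]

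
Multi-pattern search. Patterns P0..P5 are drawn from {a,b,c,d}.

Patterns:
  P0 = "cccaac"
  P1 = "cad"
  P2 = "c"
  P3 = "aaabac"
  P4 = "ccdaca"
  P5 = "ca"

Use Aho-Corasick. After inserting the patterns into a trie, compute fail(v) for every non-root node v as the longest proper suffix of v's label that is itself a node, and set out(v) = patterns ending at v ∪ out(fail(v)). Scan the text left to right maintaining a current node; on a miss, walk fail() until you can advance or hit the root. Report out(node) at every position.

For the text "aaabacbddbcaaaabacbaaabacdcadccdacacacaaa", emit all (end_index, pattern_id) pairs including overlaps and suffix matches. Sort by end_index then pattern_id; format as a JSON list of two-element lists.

Build:
Trie nodes:
  0='ε' goto a→9 c→1
  1='c' goto a→7 c→2  ←P2
  2='cc' goto c→3 d→15
  3='ccc' goto a→4
  4='ccca' goto a→5
  5='cccaa' goto c→6
  6='cccaac' goto ·  ←P0
  7='ca' goto d→8  ←P5
  8='cad' goto ·  ←P1
  9='a' goto a→10
  10='aa' goto a→11
  11='aaa' goto b→12
  12='aaab' goto a→13
  13='aaaba' goto c→14
  14='aaabac' goto ·  ←P3
  15='ccd' goto a→16
  16='ccda' goto c→17
  17='ccdac' goto a→18
  18='ccdaca' goto ·  ←P4

BFS fail/out derivation:
  n1('c'): parent n0 fail=0; on 'c' 0 → fail=0;  out {2}∪∅={2}
  n9('a'): parent n0 fail=0; on 'a' 0 → fail=0;  out ∅∪∅=∅
  n2('cc'): parent n1 fail=0; on 'c' 0 → fail=1;  out ∅∪{2}={2}
  n7('ca'): parent n1 fail=0; on 'a' 0 → fail=9;  out {5}∪∅={5}
  n10('aa'): parent n9 fail=0; on 'a' 0 → fail=9;  out ∅∪∅=∅
  n3('ccc'): parent n2 fail=1; on 'c' 1 → fail=2;  out ∅∪{2}={2}
  n8('cad'): parent n7 fail=9; on 'd' 9→0 → fail=0;  out {1}∪∅={1}
  n11('aaa'): parent n10 fail=9; on 'a' 9 → fail=10;  out ∅∪∅=∅
  n15('ccd'): parent n2 fail=1; on 'd' 1→0 → fail=0;  out ∅∪∅=∅
  n4('ccca'): parent n3 fail=2; on 'a' 2→1 → fail=7;  out ∅∪{5}={5}
  n12('aaab'): parent n11 fail=10; on 'b' 10→9→0 → fail=0;  out ∅∪∅=∅
  n16('ccda'): parent n15 fail=0; on 'a' 0 → fail=9;  out ∅∪∅=∅
  n5('cccaa'): parent n4 fail=7; on 'a' 7→9 → fail=10;  out ∅∪∅=∅
  n13('aaaba'): parent n12 fail=0; on 'a' 0 → fail=9;  out ∅∪∅=∅
  n17('ccdac'): parent n16 fail=9; on 'c' 9→0 → fail=1;  out ∅∪{2}={2}
  n6('cccaac'): parent n5 fail=10; on 'c' 10→9→0 → fail=1;  out {0}∪{2}={0,2}
  n14('aaabac'): parent n13 fail=9; on 'c' 9→0 → fail=1;  out {3}∪{2}={2,3}
  n18('ccdaca'): parent n17 fail=1; on 'a' 1 → fail=7;  out {4}∪{5}={4,5}

Scan:
pos 0 'a': at 9
pos 1 'a': at 10
pos 2 'a': at 11
pos 3 'b': at 12
pos 4 'a': at 13
pos 5 'c': at 14  emit P2@[5:5],P3@[0:5]
pos 6 'b': at 0 (fail-walked)
pos 7 'd': at 0
pos 8 'd': at 0
pos 9 'b': at 0
pos 10 'c': at 1  emit P2@[10:10]
pos 11 'a': at 7  emit P5@[10:11]
pos 12 'a': at 10 (fail-walked)
pos 13 'a': at 11
pos 14 'a': at 11 (fail-walked)
pos 15 'b': at 12
pos 16 'a': at 13
pos 17 'c': at 14  emit P2@[17:17],P3@[12:17]
pos 18 'b': at 0 (fail-walked)
pos 19 'a': at 9
pos 20 'a': at 10
pos 21 'a': at 11
pos 22 'b': at 12
pos 23 'a': at 13
pos 24 'c': at 14  emit P2@[24:24],P3@[19:24]
pos 25 'd': at 0 (fail-walked)
pos 26 'c': at 1  emit P2@[26:26]
pos 27 'a': at 7  emit P5@[26:27]
pos 28 'd': at 8  emit P1@[26:28]
pos 29 'c': at 1 (fail-walked)  emit P2@[29:29]
pos 30 'c': at 2  emit P2@[30:30]
pos 31 'd': at 15
pos 32 'a': at 16
pos 33 'c': at 17  emit P2@[33:33]
pos 34 'a': at 18  emit P4@[29:34],P5@[33:34]
pos 35 'c': at 1 (fail-walked)  emit P2@[35:35]
pos 36 'a': at 7  emit P5@[35:36]
pos 37 'c': at 1 (fail-walked)  emit P2@[37:37]
pos 38 'a': at 7  emit P5@[37:38]
pos 39 'a': at 10 (fail-walked)
pos 40 'a': at 11

Result: [[5,2],[5,3],[10,2],[11,5],[17,2],[17,3],[24,2],[24,3],[26,2],[27,5],[28,1],[29,2],[30,2],[33,2],[34,4],[34,5],[35,2],[36,5],[37,2],[38,5]]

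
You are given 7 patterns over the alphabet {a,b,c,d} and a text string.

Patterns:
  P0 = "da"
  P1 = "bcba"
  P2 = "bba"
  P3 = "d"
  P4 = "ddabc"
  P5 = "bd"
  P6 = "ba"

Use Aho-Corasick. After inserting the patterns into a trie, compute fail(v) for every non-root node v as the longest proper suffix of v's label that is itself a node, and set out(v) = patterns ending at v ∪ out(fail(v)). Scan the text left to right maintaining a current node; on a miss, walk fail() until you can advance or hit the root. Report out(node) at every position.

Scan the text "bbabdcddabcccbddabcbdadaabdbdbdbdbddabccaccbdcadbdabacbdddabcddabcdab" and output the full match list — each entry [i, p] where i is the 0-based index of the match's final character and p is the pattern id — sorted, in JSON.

Build:
Trie nodes:
  n0 'ε': b→3 d→1
  n1 'd': a→2 d→9  ←P3
  n2 'da': ·  ←P0
  n3 'b': a→14 b→7 c→4 d→13
  n4 'bc': b→5
  n5 'bcb': a→6
  n6 'bcba': ·  ←P1
  n7 'bb': a→8
  n8 'bba': ·  ←P2
  n9 'dd': a→10
  n10 'dda': b→11
  n11 'ddab': c→12
  n12 'ddabc': ·  ←P4
  n13 'bd': ·  ←P5
  n14 'ba': ·  ←P6

Failure links (BFS by depth):
  n1('d'): parent n0 fail=0; on 'd' 0 → fail=0;  out {3}∪∅={3}
  n3('b'): parent n0 fail=0; on 'b' 0 → fail=0;  out ∅∪∅=∅
  n2('da'): parent n1 fail=0; on 'a' 0 → fail=0;  out {0}∪∅={0}
  n4('bc'): parent n3 fail=0; on 'c' 0 → fail=0;  out ∅∪∅=∅
  n7('bb'): parent n3 fail=0; on 'b' 0 → fail=3;  out ∅∪∅=∅
  n9('dd'): parent n1 fail=0; on 'd' 0 → fail=1;  out ∅∪{3}={3}
  n13('bd'): parent n3 fail=0; on 'd' 0 → fail=1;  out {5}∪{3}={3,5}
  n14('ba'): parent n3 fail=0; on 'a' 0 → fail=0;  out {6}∪∅={6}
  n5('bcb'): parent n4 fail=0; on 'b' 0 → fail=3;  out ∅∪∅=∅
  n8('bba'): parent n7 fail=3; on 'a' 3 → fail=14;  out {2}∪{6}={2,6}
  n10('dda'): parent n9 fail=1; on 'a' 1 → fail=2;  out ∅∪{0}={0}
  n6('bcba'): parent n5 fail=3; on 'a' 3 → fail=14;  out {1}∪{6}={1,6}
  n11('ddab'): parent n10 fail=2; on 'b' 2→0 → fail=3;  out ∅∪∅=∅
  n12('ddabc'): parent n11 fail=3; on 'c' 3 → fail=4;  out {4}∪∅={4}

Text stream:
pos 0 'b': at 3
pos 1 'b': at 7
pos 2 'a': at 8  → match P2@[0:2],P6@[1:2]
pos 3 'b': at 3 (fail-walked)
pos 4 'd': at 13  → match P3@[4:4],P5@[3:4]
pos 5 'c': at 0 (fail-walked)
pos 6 'd': at 1  → match P3@[6:6]
pos 7 'd': at 9  → match P3@[7:7]
pos 8 'a': at 10  → match P0@[7:8]
pos 9 'b': at 11
pos 10 'c': at 12  → match P4@[6:10]
pos 11 'c': at 0 (fail-walked)
pos 12 'c': at 0
pos 13 'b': at 3
pos 14 'd': at 13  → match P3@[14:14],P5@[13:14]
pos 15 'd': at 9 (fail-walked)  → match P3@[15:15]
pos 16 'a': at 10  → match P0@[15:16]
pos 17 'b': at 11
pos 18 'c': at 12  → match P4@[14:18]
pos 19 'b': at 5 (fail-walked)
pos 20 'd': at 13 (fail-walked)  → match P3@[20:20],P5@[19:20]
pos 21 'a': at 2 (fail-walked)  → match P0@[20:21]
pos 22 'd': at 1 (fail-walked)  → match P3@[22:22]
pos 23 'a': at 2  → match P0@[22:23]
pos 24 'a': at 0 (fail-walked)
pos 25 'b': at 3
pos 26 'd': at 13  → match P3@[26:26],P5@[25:26]
pos 27 'b': at 3 (fail-walked)
pos 28 'd': at 13  → match P3@[28:28],P5@[27:28]
pos 29 'b': at 3 (fail-walked)
pos 30 'd': at 13  → match P3@[30:30],P5@[29:30]
pos 31 'b': at 3 (fail-walked)
pos 32 'd': at 13  → match P3@[32:32],P5@[31:32]
pos 33 'b': at 3 (fail-walked)
pos 34 'd': at 13  → match P3@[34:34],P5@[33:34]
pos 35 'd': at 9 (fail-walked)  → match P3@[35:35]
pos 36 'a': at 10  → match P0@[35:36]
pos 37 'b': at 11
pos 38 'c': at 12  → match P4@[34:38]
pos 39 'c': at 0 (fail-walked)
pos 40 'a': at 0
pos 41 'c': at 0
pos 42 'c': at 0
pos 43 'b': at 3
pos 44 'd': at 13  → match P3@[44:44],P5@[43:44]
pos 45 'c': at 0 (fail-walked)
pos 46 'a': at 0
pos 47 'd': at 1  → match P3@[47:47]
pos 48 'b': at 3 (fail-walked)
pos 49 'd': at 13  → match P3@[49:49],P5@[48:49]
pos 50 'a': at 2 (fail-walked)  → match P0@[49:50]
pos 51 'b': at 3 (fail-walked)
pos 52 'a': at 14  → match P6@[51:52]
pos 53 'c': at 0 (fail-walked)
pos 54 'b': at 3
pos 55 'd': at 13  → match P3@[55:55],P5@[54:55]
pos 56 'd': at 9 (fail-walked)  → match P3@[56:56]
pos 57 'd': at 9 (fail-walked)  → match P3@[57:57]
pos 58 'a': at 10  → match P0@[57:58]
pos 59 'b': at 11
pos 60 'c': at 12  → match P4@[56:60]
pos 61 'd': at 1 (fail-walked)  → match P3@[61:61]
pos 62 'd': at 9  → match P3@[62:62]
pos 63 'a': at 10  → match P0@[62:63]
pos 64 'b': at 11
pos 65 'c': at 12  → match P4@[61:65]
pos 66 'd': at 1 (fail-walked)  → match P3@[66:66]
pos 67 'a': at 2  → match P0@[66:67]
pos 68 'b': at 3 (fail-walked)

Matches: [[2,2],[2,6],[4,3],[4,5],[6,3],[7,3],[8,0],[10,4],[14,3],[14,5],[15,3],[16,0],[18,4],[20,3],[20,5],[21,0],[22,3],[23,0],[26,3],[26,5],[28,3],[28,5],[30,3],[30,5],[32,3],[32,5],[34,3],[34,5],[35,3],[36,0],[38,4],[44,3],[44,5],[47,3],[49,3],[49,5],[50,0],[52,6],[55,3],[55,5],[56,3],[57,3],[58,0],[60,4],[61,3],[62,3],[63,0],[65,4],[66,3],[67,0]]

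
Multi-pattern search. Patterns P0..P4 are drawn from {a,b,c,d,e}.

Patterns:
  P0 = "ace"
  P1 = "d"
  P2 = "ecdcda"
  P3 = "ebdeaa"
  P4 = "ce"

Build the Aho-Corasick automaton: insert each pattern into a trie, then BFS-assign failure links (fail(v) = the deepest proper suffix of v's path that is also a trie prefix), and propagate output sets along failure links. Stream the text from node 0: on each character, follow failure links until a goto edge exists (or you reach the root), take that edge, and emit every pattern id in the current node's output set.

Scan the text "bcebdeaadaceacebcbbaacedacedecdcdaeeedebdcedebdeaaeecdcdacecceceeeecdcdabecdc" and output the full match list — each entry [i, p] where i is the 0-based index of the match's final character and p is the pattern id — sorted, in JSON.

Build:
Trie nodes:
  n0 'ε': a→1 c→16 d→4 e→5
  n1 'a': c→2
  n2 'ac': e→3
  n3 'ace': ·  ←P0
  n4 'd': ·  ←P1
  n5 'e': b→11 c→6
  n6 'ec': d→7
  n7 'ecd': c→8
  n8 'ecdc': d→9
  n9 'ecdcd': a→10
  n10 'ecdcda': ·  ←P2
  n11 'eb': d→12
  n12 'ebd': e→13
  n13 'ebde': a→14
  n14 'ebdea': a→15
  n15 'ebdeaa': ·  ←P3
  n16 'c': e→17
  n17 'ce': ·  ←P4

Failure links (BFS by depth):
  fail(1) 'a': from fail(0)=0 chase 'a': 0 ⇒ 0;  out=∅∪out(0)=∅
  fail(4) 'd': from fail(0)=0 chase 'd': 0 ⇒ 0;  out={1}∪out(0)={1}
  fail(5) 'e': from fail(0)=0 chase 'e': 0 ⇒ 0;  out=∅∪out(0)=∅
  fail(16) 'c': from fail(0)=0 chase 'c': 0 ⇒ 0;  out=∅∪out(0)=∅
  fail(2) 'ac': from fail(1)=0 chase 'c': 0 ⇒ 16;  out=∅∪out(16)=∅
  fail(6) 'ec': from fail(5)=0 chase 'c': 0 ⇒ 16;  out=∅∪out(16)=∅
  fail(11) 'eb': from fail(5)=0 chase 'b': 0 ⇒ 0;  out=∅∪out(0)=∅
  fail(17) 'ce': from fail(16)=0 chase 'e': 0 ⇒ 5;  out={4}∪out(5)={4}
  fail(3) 'ace': from fail(2)=16 chase 'e': 16 ⇒ 17;  out={0}∪out(17)={0,4}
  fail(7) 'ecd': from fail(6)=16 chase 'd': 16→0 ⇒ 4;  out=∅∪out(4)={1}
  fail(12) 'ebd': from fail(11)=0 chase 'd': 0 ⇒ 4;  out=∅∪out(4)={1}
  fail(8) 'ecdc': from fail(7)=4 chase 'c': 4→0 ⇒ 16;  out=∅∪out(16)=∅
  fail(13) 'ebde': from fail(12)=4 chase 'e': 4→0 ⇒ 5;  out=∅∪out(5)=∅
  fail(9) 'ecdcd': from fail(8)=16 chase 'd': 16→0 ⇒ 4;  out=∅∪out(4)={1}
  fail(14) 'ebdea': from fail(13)=5 chase 'a': 5→0 ⇒ 1;  out=∅∪out(1)=∅
  fail(10) 'ecdcda': from fail(9)=4 chase 'a': 4→0 ⇒ 1;  out={2}∪out(1)={2}
  fail(15) 'ebdeaa': from fail(14)=1 chase 'a': 1→0 ⇒ 1;  out={3}∪out(1)={3}

Text stream:
[0] read 'b'  n0⇒n0
[1] read 'c'  n0⇒n16
[2] read 'e'  n16⇒n17  → match P4@[1:2]
[3] read 'b'  n17⇒n11 ·f
[4] read 'd'  n11⇒n12  → match P1@[4:4]
[5] read 'e'  n12⇒n13
[6] read 'a'  n13⇒n14
[7] read 'a'  n14⇒n15  → match P3@[2:7]
[8] read 'd'  n15⇒n4 ·f  → match P1@[8:8]
[9] read 'a'  n4⇒n1 ·f
[10] read 'c'  n1⇒n2
[11] read 'e'  n2⇒n3  → match P0@[9:11],P4@[10:11]
[12] read 'a'  n3⇒n1 ·f
[13] read 'c'  n1⇒n2
[14] read 'e'  n2⇒n3  → match P0@[12:14],P4@[13:14]
[15] read 'b'  n3⇒n11 ·f
[16] read 'c'  n11⇒n16 ·f
[17] read 'b'  n16⇒n0 ·f
[18] read 'b'  n0⇒n0
[19] read 'a'  n0⇒n1
[20] read 'a'  n1⇒n1 ·f
[21] read 'c'  n1⇒n2
[22] read 'e'  n2⇒n3  → match P0@[20:22],P4@[21:22]
[23] read 'd'  n3⇒n4 ·f  → match P1@[23:23]
[24] read 'a'  n4⇒n1 ·f
[25] read 'c'  n1⇒n2
[26] read 'e'  n2⇒n3  → match P0@[24:26],P4@[25:26]
[27] read 'd'  n3⇒n4 ·f  → match P1@[27:27]
[28] read 'e'  n4⇒n5 ·f
[29] read 'c'  n5⇒n6
[30] read 'd'  n6⇒n7  → match P1@[30:30]
[31] read 'c'  n7⇒n8
[32] read 'd'  n8⇒n9  → match P1@[32:32]
[33] read 'a'  n9⇒n10  → match P2@[28:33]
[34] read 'e'  n10⇒n5 ·f
[35] read 'e'  n5⇒n5 ·f
[36] read 'e'  n5⇒n5 ·f
[37] read 'd'  n5⇒n4 ·f  → match P1@[37:37]
[38] read 'e'  n4⇒n5 ·f
[39] read 'b'  n5⇒n11
[40] read 'd'  n11⇒n12  → match P1@[40:40]
[41] read 'c'  n12⇒n16 ·f
[42] read 'e'  n16⇒n17  → match P4@[41:42]
[43] read 'd'  n17⇒n4 ·f  → match P1@[43:43]
[44] read 'e'  n4⇒n5 ·f
[45] read 'b'  n5⇒n11
[46] read 'd'  n11⇒n12  → match P1@[46:46]
[47] read 'e'  n12⇒n13
[48] read 'a'  n13⇒n14
[49] read 'a'  n14⇒n15  → match P3@[44:49]
[50] read 'e'  n15⇒n5 ·f
[51] read 'e'  n5⇒n5 ·f
[52] read 'c'  n5⇒n6
[53] read 'd'  n6⇒n7  → match P1@[53:53]
[54] read 'c'  n7⇒n8
[55] read 'd'  n8⇒n9  → match P1@[55:55]
[56] read 'a'  n9⇒n10  → match P2@[51:56]
[57] read 'c'  n10⇒n2 ·f
[58] read 'e'  n2⇒n3  → match P0@[56:58],P4@[57:58]
[59] read 'c'  n3⇒n6 ·f
[60] read 'c'  n6⇒n16 ·f
[61] read 'e'  n16⇒n17  → match P4@[60:61]
[62] read 'c'  n17⇒n6 ·f
[63] read 'e'  n6⇒n17 ·f  → match P4@[62:63]
[64] read 'e'  n17⇒n5 ·f
[65] read 'e'  n5⇒n5 ·f
[66] read 'e'  n5⇒n5 ·f
[67] read 'c'  n5⇒n6
[68] read 'd'  n6⇒n7  → match P1@[68:68]
[69] read 'c'  n7⇒n8
[70] read 'd'  n8⇒n9  → match P1@[70:70]
[71] read 'a'  n9⇒n10  → match P2@[66:71]
[72] read 'b'  n10⇒n0 ·f
[73] read 'e'  n0⇒n5
[74] read 'c'  n5⇒n6
[75] read 'd'  n6⇒n7  → match P1@[75:75]
[76] read 'c'  n7⇒n8

Matches: [[2,4],[4,1],[7,3],[8,1],[11,0],[11,4],[14,0],[14,4],[22,0],[22,4],[23,1],[26,0],[26,4],[27,1],[30,1],[32,1],[33,2],[37,1],[40,1],[42,4],[43,1],[46,1],[49,3],[53,1],[55,1],[56,2],[58,0],[58,4],[61,4],[63,4],[68,1],[70,1],[71,2],[75,1]]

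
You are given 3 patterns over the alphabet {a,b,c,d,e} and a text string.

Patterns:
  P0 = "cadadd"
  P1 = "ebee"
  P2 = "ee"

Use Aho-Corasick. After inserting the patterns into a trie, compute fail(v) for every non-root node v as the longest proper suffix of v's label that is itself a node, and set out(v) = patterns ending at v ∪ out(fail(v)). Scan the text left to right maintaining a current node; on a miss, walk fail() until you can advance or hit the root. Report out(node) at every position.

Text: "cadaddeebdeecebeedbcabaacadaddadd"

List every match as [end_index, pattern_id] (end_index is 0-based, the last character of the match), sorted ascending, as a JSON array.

Build automaton:
Trie nodes:
  0='ε' goto c→1 e→7
  1='c' goto a→2
  2='ca' goto d→3
  3='cad' goto a→4
  4='cada' goto d→5
  5='cadad' goto d→6
  6='cadadd' goto ·  [P0 ends]
  7='e' goto b→8 e→11
  8='eb' goto e→9
  9='ebe' goto e→10
  10='ebee' goto ·  [P1 ends]
  11='ee' goto ·  [P2 ends]

BFS fail/out derivation:
  fail(1) 'c': from fail(0)=0 chase 'c': 0 ⇒ 0;  out=∅∪out(0)=∅
  fail(7) 'e': from fail(0)=0 chase 'e': 0 ⇒ 0;  out=∅∪out(0)=∅
  fail(2) 'ca': from fail(1)=0 chase 'a': 0 ⇒ 0;  out=∅∪out(0)=∅
  fail(8) 'eb': from fail(7)=0 chase 'b': 0 ⇒ 0;  out=∅∪out(0)=∅
  fail(11) 'ee': from fail(7)=0 chase 'e': 0 ⇒ 7;  out={2}∪out(7)={2}
  fail(3) 'cad': from fail(2)=0 chase 'd': 0 ⇒ 0;  out=∅∪out(0)=∅
  fail(9) 'ebe': from fail(8)=0 chase 'e': 0 ⇒ 7;  out=∅∪out(7)=∅
  fail(4) 'cada': from fail(3)=0 chase 'a': 0 ⇒ 0;  out=∅∪out(0)=∅
  fail(10) 'ebee': from fail(9)=7 chase 'e': 7 ⇒ 11;  out={1}∪out(11)={1,2}
  fail(5) 'cadad': from fail(4)=0 chase 'd': 0 ⇒ 0;  out=∅∪out(0)=∅
  fail(6) 'cadadd': from fail(5)=0 chase 'd': 0 ⇒ 0;  out={0}∪out(0)={0}

Run:
pos 0 'c': at 1
pos 1 'a': at 2
pos 2 'd': at 3
pos 3 'a': at 4
pos 4 'd': at 5
pos 5 'd': at 6  emit P0@[0:5]
pos 6 'e': at 7 (fail-walked)
pos 7 'e': at 11  emit P2@[6:7]
pos 8 'b': at 8 (fail-walked)
pos 9 'd': at 0 (fail-walked)
pos 10 'e': at 7
pos 11 'e': at 11  emit P2@[10:11]
pos 12 'c': at 1 (fail-walked)
pos 13 'e': at 7 (fail-walked)
pos 14 'b': at 8
pos 15 'e': at 9
pos 16 'e': at 10  emit P1@[13:16],P2@[15:16]
pos 17 'd': at 0 (fail-walked)
pos 18 'b': at 0
pos 19 'c': at 1
pos 20 'a': at 2
pos 21 'b': at 0 (fail-walked)
pos 22 'a': at 0
pos 23 'a': at 0
pos 24 'c': at 1
pos 25 'a': at 2
pos 26 'd': at 3
pos 27 'a': at 4
pos 28 'd': at 5
pos 29 'd': at 6  emit P0@[24:29]
pos 30 'a': at 0 (fail-walked)
pos 31 'd': at 0
pos 32 'd': at 0

Result: [[5,0],[7,2],[11,2],[16,1],[16,2],[29,0]]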